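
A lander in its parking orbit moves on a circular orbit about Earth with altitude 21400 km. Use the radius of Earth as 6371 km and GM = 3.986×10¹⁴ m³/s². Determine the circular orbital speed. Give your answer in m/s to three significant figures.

r = 6371 + 21400 = 27771 km = 2.7771×10⁷ m.
For a circular orbit v = √(μ/r) = √(3.986×10¹⁴ / 2.777×10⁷) = √(1.435×10⁷) = 3789 m/s.

v ≈ 3790 m/s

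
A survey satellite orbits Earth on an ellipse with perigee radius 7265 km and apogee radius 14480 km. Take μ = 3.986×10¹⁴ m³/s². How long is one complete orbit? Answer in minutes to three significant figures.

T ≈ 188 minutes

Semi-major axis a = (r_p + r_a)/2 = (7265.0 + 14480)/2 = 10872 km = 1.087×10⁷ m.
By Kepler's third law T = 2π√(a³/μ) = 2π × 1.796×10³ = 1.128×10⁴ s.
= 188.0 minutes.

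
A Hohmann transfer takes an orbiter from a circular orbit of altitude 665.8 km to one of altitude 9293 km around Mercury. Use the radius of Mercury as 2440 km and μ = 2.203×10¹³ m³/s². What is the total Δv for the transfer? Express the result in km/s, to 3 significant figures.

Δv_total ≈ 1.17 km/s

r₁ = 2440 + 665.8 = 3105.8 km = 3.1058×10⁶ m.
r₂ = 2440 + 9293 = 11733 km = 1.1733×10⁷ m.
Transfer ellipse a_t = (r₁ + r₂)/2 = 7.419×10⁶ m.
At r₁: circular v_c1 = √(μ/r₁) = 2663 m/s; transfer-periherm v_p = √[μ(2/r₁ − 1/a_t)] = 3349 m/s.
Δv₁ = v_p − v_c1 = 685.9 m/s.
At r₂: circular v_c2 = √(μ/r₂) = 1370 m/s; transfer-apoherm v_a = √[μ(2/r₂ − 1/a_t)] = 886.6 m/s.
Δv₂ = v_c2 − v_a = 483.7 m/s.
Total Δv = Δv₁ + Δv₂ = 1170 m/s = 1.170 km/s.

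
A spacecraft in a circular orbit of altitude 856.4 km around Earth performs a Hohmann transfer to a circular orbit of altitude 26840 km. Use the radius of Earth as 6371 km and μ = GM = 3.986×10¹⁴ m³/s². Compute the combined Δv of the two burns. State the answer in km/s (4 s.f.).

r₁ = 6371 + 856.4 = 7227.4 km = 7.2274×10⁶ m.
r₂ = 6371 + 26840 = 33211 km = 3.3211×10⁷ m.
Transfer ellipse a_t = (r₁ + r₂)/2 = 2.022×10⁷ m.
At r₁: circular v_c1 = √(μ/r₁) = 7426 m/s; transfer-perigee v_p = √[μ(2/r₁ − 1/a_t)] = 9518 m/s.
Δv₁ = v_p − v_c1 = 2091 m/s.
At r₂: circular v_c2 = √(μ/r₂) = 3464 m/s; transfer-apogee v_a = √[μ(2/r₂ − 1/a_t)] = 2071 m/s.
Δv₂ = v_c2 − v_a = 1393 m/s.
Total Δv = Δv₁ + Δv₂ = 3485 m/s = 3.485 km/s.

Δv_total ≈ 3.485 km/s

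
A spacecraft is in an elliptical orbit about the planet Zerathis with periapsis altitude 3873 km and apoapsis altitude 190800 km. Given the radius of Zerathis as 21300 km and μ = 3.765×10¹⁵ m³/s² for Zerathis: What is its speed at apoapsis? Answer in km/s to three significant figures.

v ≈ 1.94 km/s

r_p = 21300 + 3873 = 25173 km = 2.5173×10⁷ m.
r_a = 21300 + 190800 = 212100 km = 2.1210×10⁸ m.
Semi-major axis a = (r_p + r_a)/2 = 1.1864×10⁵ km = 1.186×10⁸ m.
Vis-viva: v² = μ(2/r − 1/a) = 3.765×10¹⁵ × (9.430×10⁻⁹ − 8.429×10⁻⁹) = 3.767×10⁶ m²/s².
v = 1941 m/s = 1.941 km/s.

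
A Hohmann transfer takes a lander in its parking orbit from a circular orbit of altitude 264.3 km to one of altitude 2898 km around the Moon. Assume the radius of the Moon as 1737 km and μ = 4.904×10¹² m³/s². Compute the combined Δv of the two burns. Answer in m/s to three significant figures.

r₁ = 1737 + 264.3 = 2001.3 km = 2.0013×10⁶ m.
r₂ = 1737 + 2898 = 4635.0 km = 4.6350×10⁶ m.
Transfer ellipse a_t = (r₁ + r₂)/2 = 3.318×10⁶ m.
At r₁: circular v_c1 = √(μ/r₁) = 1565 m/s; transfer-perilune v_p = √[μ(2/r₁ − 1/a_t)] = 1850 m/s.
Δv₁ = v_p − v_c1 = 284.7 m/s.
At r₂: circular v_c2 = √(μ/r₂) = 1029 m/s; transfer-apolune v_a = √[μ(2/r₂ − 1/a_t)] = 798.8 m/s.
Δv₂ = v_c2 − v_a = 229.8 m/s.
Total Δv = Δv₁ + Δv₂ = 514.5 m/s.

Δv_total ≈ 514 m/s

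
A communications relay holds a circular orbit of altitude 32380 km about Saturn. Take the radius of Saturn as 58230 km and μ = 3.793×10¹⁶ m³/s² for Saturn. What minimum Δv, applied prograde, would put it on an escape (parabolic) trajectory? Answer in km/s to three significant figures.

Δv ≈ 8.47 km/s

r = 58230 + 32380 = 90610 km = 9.0610×10⁷ m.
Circular speed v_c = √(μ/r) = 20460 m/s.
Escape speed v_esc = √(2μ/r) = √2 × v_c = 28930 m/s.
Δv = v_esc − v_c = 8475 m/s = 8.475 km/s.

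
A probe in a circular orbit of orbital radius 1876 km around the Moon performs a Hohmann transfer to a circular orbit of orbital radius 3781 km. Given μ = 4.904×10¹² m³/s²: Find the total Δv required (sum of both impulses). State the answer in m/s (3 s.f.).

r₁ = 1876 km = 1.876×10⁶ m.
r₂ = 3781 km = 3.781×10⁶ m.
Transfer ellipse a_t = (r₁ + r₂)/2 = 2.828×10⁶ m.
At r₁: circular v_c1 = √(μ/r₁) = 1617 m/s; transfer-perilune v_p = √[μ(2/r₁ − 1/a_t)] = 1869 m/s.
Δv₁ = v_p − v_c1 = 252.5 m/s.
At r₂: circular v_c2 = √(μ/r₂) = 1139 m/s; transfer-apolune v_a = √[μ(2/r₂ − 1/a_t)] = 927.5 m/s.
Δv₂ = v_c2 − v_a = 211.4 m/s.
Total Δv = Δv₁ + Δv₂ = 463.9 m/s.

Δv_total ≈ 464 m/s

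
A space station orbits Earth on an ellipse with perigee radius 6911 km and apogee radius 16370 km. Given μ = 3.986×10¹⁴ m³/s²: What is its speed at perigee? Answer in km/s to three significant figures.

Semi-major axis a = (r_p + r_a)/2 = 11640 km = 1.164×10⁷ m.
Vis-viva: v² = μ(2/r − 1/a) = 3.986×10¹⁴ × (2.894×10⁻⁷ − 8.591×10⁻⁸) = 8.111×10⁷ m²/s².
v = 9006 m/s = 9.006 km/s.

v ≈ 9.01 km/s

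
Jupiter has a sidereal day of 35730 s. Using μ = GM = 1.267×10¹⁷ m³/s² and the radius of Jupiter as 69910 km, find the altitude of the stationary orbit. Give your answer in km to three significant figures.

h_sync ≈ 90100 km

A synchronous orbit has period T, so by Kepler's third law a = (μT²/4π²)^(1/3).
μT²/4π² = 1.267×10¹⁷ × (3.573×10⁴)² / 39.48 = 4.097×10²⁴ m³.
a = 1.600×10⁸ m = 1.6002×10⁵ km.
Altitude h = a − R = 1.6002×10⁵ − 69910 = 90105 km.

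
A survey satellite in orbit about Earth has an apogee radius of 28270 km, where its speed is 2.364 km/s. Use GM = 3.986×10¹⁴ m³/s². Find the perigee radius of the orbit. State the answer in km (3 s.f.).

r_a = 2.827×10⁷ m.
Specific energy ε = v²/2 − μ/r = -1.131×10⁷ J/kg, so a = −μ/(2ε) = 1.763×10⁷ m.
The apsides satisfy r_p + r_a = 2a, so the perigee radius is 2a − r_a = 6.987×10⁶ m = 6987.2 km.

perigee radius ≈ 6990 km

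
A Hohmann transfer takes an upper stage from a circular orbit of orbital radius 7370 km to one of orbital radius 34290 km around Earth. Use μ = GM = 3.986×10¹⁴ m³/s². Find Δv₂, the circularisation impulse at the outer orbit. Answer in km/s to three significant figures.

Δv ≈ 1.38 km/s

r₁ = 7370 km = 7.370×10⁶ m.
r₂ = 34290 km = 3.429×10⁷ m.
Transfer ellipse a_t = (r₁ + r₂)/2 = 2.083×10⁷ m.
At r₁: circular v_c1 = √(μ/r₁) = 7354 m/s; transfer-perigee v_p = √[μ(2/r₁ − 1/a_t)] = 9436 m/s.
At r₂: circular v_c2 = √(μ/r₂) = 3409 m/s; transfer-apogee v_a = √[μ(2/r₂ − 1/a_t)] = 2028 m/s.
Δv₂ = v_c2 − v_a = 1381 m/s.
= 1.381 km/s.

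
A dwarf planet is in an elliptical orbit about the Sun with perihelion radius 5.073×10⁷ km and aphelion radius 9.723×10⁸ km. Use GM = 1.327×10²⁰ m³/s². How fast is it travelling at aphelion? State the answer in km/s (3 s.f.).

v ≈ 3.68 km/s

Semi-major axis a = (r_p + r_a)/2 = 5.1152×10⁸ km = 5.115×10¹¹ m.
Vis-viva: v² = μ(2/r − 1/a) = 1.327×10²⁰ × (2.057×10⁻¹² − 1.955×10⁻¹²) = 1.354×10⁷ m²/s².
v = 3679 m/s = 3.679 km/s.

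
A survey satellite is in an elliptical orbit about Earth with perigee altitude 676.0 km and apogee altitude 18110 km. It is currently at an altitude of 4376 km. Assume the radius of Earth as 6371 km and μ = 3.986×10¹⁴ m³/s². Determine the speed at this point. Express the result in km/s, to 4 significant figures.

r_p = 6371 + 676.0 = 7047.0 km = 7.0470×10⁶ m.
r_a = 6371 + 18110 = 24481 km = 2.4481×10⁷ m.
r = 6371 + 4376 = 10747 km = 1.075×10⁷ m.
Semi-major axis a = (r_p + r_a)/2 = 15764 km = 1.576×10⁷ m.
Vis-viva: v² = μ(2/r − 1/a) = 3.986×10¹⁴ × (1.861×10⁻⁷ − 6.344×10⁻⁸) = 4.889×10⁷ m²/s².
v = 6992 m/s = 6.992 km/s.

v ≈ 6.992 km/s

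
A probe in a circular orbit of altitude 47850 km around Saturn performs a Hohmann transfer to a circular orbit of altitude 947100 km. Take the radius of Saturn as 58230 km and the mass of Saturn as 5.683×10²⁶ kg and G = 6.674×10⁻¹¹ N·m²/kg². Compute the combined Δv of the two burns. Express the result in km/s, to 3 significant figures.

Δv_total ≈ 9.98 km/s

μ = GM = 6.674×10⁻¹¹ × 5.683×10²⁶ = 3.793×10¹⁶ m³/s².
r₁ = 58230 + 47850 = 106080 km = 1.0608×10⁸ m.
r₂ = 58230 + 947100 = 1005300 km = 1.0053×10⁹ m.
Transfer ellipse a_t = (r₁ + r₂)/2 = 5.557×10⁸ m.
At r₁: circular v_c1 = √(μ/r₁) = 18910 m/s; transfer-perikrone v_p = √[μ(2/r₁ − 1/a_t)] = 25430 m/s.
Δv₁ = v_p − v_c1 = 6524 m/s.
At r₂: circular v_c2 = √(μ/r₂) = 6142 m/s; transfer-apokrone v_a = √[μ(2/r₂ − 1/a_t)] = 2684 m/s.
Δv₂ = v_c2 − v_a = 3459 m/s.
Total Δv = Δv₁ + Δv₂ = 9983 m/s = 9.983 km/s.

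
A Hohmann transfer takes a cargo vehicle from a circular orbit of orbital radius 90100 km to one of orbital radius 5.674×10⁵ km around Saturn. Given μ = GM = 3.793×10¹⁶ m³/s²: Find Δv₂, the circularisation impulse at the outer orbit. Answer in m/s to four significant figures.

r₁ = 90100 km = 9.010×10⁷ m.
r₂ = 5.674×10⁵ km = 5.674×10⁸ m.
Transfer ellipse a_t = (r₁ + r₂)/2 = 3.288×10⁸ m.
At r₁: circular v_c1 = √(μ/r₁) = 20520 m/s; transfer-perikrone v_p = √[μ(2/r₁ − 1/a_t)] = 26960 m/s.
At r₂: circular v_c2 = √(μ/r₂) = 8176 m/s; transfer-apokrone v_a = √[μ(2/r₂ − 1/a_t)] = 4280 m/s.
Δv₂ = v_c2 − v_a = 3896 m/s.

Δv ≈ 3896 m/s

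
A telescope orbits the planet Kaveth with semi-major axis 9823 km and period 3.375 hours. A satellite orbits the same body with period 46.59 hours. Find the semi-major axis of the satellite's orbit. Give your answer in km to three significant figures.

Kepler's third law: a³ ∝ T², so a₂ = a₁ (T₂/T₁)^(2/3).
T₂/T₁ = 13.80, (T₂/T₁)^(2/3) = 5.755.
a₂ = 9823 × 5.755 = 56530 km.

a₂ ≈ 56500 km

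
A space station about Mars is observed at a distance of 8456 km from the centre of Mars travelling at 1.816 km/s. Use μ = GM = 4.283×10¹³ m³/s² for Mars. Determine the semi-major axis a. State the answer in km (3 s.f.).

a ≈ 6270 km

r = 8.456×10⁶ m.
Vis-viva rearranged: 1/a = 2/r − v²/μ = 2.365×10⁻⁷ − 7.700×10⁻⁸ = 1.595×10⁻⁷ m⁻¹.
a = 6.269×10⁶ m = 6268.8 km.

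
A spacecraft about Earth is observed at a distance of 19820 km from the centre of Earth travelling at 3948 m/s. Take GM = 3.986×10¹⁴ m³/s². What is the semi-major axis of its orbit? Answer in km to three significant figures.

a ≈ 16200 km

r = 1.982×10⁷ m.
Vis-viva rearranged: 1/a = 2/r − v²/μ = 1.009×10⁻⁷ − 3.910×10⁻⁸ = 6.180×10⁻⁸ m⁻¹.
a = 1.618×10⁷ m = 16180 km.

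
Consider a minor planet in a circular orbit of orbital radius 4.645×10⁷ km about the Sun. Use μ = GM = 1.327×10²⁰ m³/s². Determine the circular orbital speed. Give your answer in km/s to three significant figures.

v ≈ 53.4 km/s

r = 4.645×10⁷ km = 4.645×10¹⁰ m.
For a circular orbit v = √(μ/r) = √(1.327×10²⁰ / 4.645×10¹⁰) = √(2.857×10⁹) = 53450 m/s.
That is 53.45 km/s.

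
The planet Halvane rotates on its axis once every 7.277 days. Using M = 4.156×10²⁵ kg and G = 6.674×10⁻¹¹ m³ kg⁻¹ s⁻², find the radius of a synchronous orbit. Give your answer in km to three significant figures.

r_sync ≈ 3.03×10⁵ km

μ = GM = 6.674×10⁻¹¹ × 4.156×10²⁵ = 2.774×10¹⁵ m³/s².
T = 7.277 days = 6.287×10⁵ s.
A synchronous orbit has period T, so by Kepler's third law a = (μT²/4π²)^(1/3).
μT²/4π² = 2.774×10¹⁵ × (6.287×10⁵)² / 39.48 = 2.777×10²⁵ m³.
a = 3.028×10⁸ m = 3.0284×10⁵ km.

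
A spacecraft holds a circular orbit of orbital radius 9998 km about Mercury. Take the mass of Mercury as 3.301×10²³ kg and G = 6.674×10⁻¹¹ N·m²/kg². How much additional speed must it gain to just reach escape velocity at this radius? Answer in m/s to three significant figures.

μ = GM = 6.674×10⁻¹¹ × 3.301×10²³ = 2.203×10¹³ m³/s².
r = 9998 km = 9.998×10⁶ m.
Circular speed v_c = √(μ/r) = 1484 m/s.
Escape speed v_esc = √(2μ/r) = √2 × v_c = 2099 m/s.
Δv = v_esc − v_c = 614.9 m/s.

Δv ≈ 615 m/s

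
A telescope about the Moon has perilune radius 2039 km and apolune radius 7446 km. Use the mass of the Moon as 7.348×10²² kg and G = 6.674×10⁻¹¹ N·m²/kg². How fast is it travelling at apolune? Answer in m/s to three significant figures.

μ = GM = 6.674×10⁻¹¹ × 7.348×10²² = 4.904×10¹² m³/s².
Semi-major axis a = (r_p + r_a)/2 = 4742.5 km = 4.742×10⁶ m.
Vis-viva: v² = μ(2/r − 1/a) = 4.904×10¹² × (2.686×10⁻⁷ − 2.109×10⁻⁷) = 2.832×10⁵ m²/s².
v = 532.1 m/s.

v ≈ 532 m/s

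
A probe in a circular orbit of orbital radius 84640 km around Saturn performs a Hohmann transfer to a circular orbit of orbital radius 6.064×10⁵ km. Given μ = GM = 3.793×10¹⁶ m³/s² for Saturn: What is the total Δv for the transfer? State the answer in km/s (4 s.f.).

Δv_total ≈ 10.87 km/s

r₁ = 84640 km = 8.464×10⁷ m.
r₂ = 6.064×10⁵ km = 6.064×10⁸ m.
Transfer ellipse a_t = (r₁ + r₂)/2 = 3.455×10⁸ m.
At r₁: circular v_c1 = √(μ/r₁) = 21170 m/s; transfer-perikrone v_p = √[μ(2/r₁ − 1/a_t)] = 28040 m/s.
Δv₁ = v_p − v_c1 = 6875 m/s.
At r₂: circular v_c2 = √(μ/r₂) = 7909 m/s; transfer-apokrone v_a = √[μ(2/r₂ − 1/a_t)] = 3914 m/s.
Δv₂ = v_c2 − v_a = 3994 m/s.
Total Δv = Δv₁ + Δv₂ = 10870 m/s = 10.87 km/s.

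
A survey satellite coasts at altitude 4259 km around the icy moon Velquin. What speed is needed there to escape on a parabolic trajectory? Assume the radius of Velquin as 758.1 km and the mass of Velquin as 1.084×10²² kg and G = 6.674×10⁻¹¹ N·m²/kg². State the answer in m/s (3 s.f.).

v_esc ≈ 537 m/s

μ = GM = 6.674×10⁻¹¹ × 1.084×10²² = 7.235×10¹¹ m³/s².
r = 758.1 + 4259 = 5017.1 km = 5.0171×10⁶ m.
Escape speed v_esc = √(2μ/r) = √(2 × 7.235×10¹¹ / 5.017×10⁶) = √(2.884×10⁵) = 537.0 m/s.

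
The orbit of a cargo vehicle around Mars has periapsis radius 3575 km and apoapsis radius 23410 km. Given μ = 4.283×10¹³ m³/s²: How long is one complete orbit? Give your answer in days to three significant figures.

Semi-major axis a = (r_p + r_a)/2 = (3575.0 + 23410)/2 = 13492 km = 1.349×10⁷ m.
By Kepler's third law T = 2π√(a³/μ) = 2π × 7.573×10³ = 4.758×10⁴ s.
= 0.5507 days.

T ≈ 0.551 days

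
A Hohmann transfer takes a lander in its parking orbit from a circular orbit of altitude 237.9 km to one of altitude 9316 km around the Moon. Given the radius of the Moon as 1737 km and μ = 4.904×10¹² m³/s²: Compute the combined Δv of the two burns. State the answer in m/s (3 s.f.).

r₁ = 1737 + 237.9 = 1974.9 km = 1.9749×10⁶ m.
r₂ = 1737 + 9316 = 11053 km = 1.1053×10⁷ m.
Transfer ellipse a_t = (r₁ + r₂)/2 = 6.514×10⁶ m.
At r₁: circular v_c1 = √(μ/r₁) = 1576 m/s; transfer-perilune v_p = √[μ(2/r₁ − 1/a_t)] = 2053 m/s.
Δv₁ = v_p − v_c1 = 476.9 m/s.
At r₂: circular v_c2 = √(μ/r₂) = 666.1 m/s; transfer-apolune v_a = √[μ(2/r₂ − 1/a_t)] = 366.8 m/s.
Δv₂ = v_c2 − v_a = 299.3 m/s.
Total Δv = Δv₁ + Δv₂ = 776.2 m/s.

Δv_total ≈ 776 m/s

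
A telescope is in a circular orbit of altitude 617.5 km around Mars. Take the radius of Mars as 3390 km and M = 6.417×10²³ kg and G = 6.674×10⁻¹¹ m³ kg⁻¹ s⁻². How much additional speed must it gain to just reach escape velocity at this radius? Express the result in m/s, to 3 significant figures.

μ = GM = 6.674×10⁻¹¹ × 6.417×10²³ = 4.283×10¹³ m³/s².
r = 3390 + 617.5 = 4007.5 km = 4.0075×10⁶ m.
Circular speed v_c = √(μ/r) = 3269 m/s.
Escape speed v_esc = √(2μ/r) = √2 × v_c = 4623 m/s.
Δv = v_esc − v_c = 1354 m/s.

Δv ≈ 1350 m/s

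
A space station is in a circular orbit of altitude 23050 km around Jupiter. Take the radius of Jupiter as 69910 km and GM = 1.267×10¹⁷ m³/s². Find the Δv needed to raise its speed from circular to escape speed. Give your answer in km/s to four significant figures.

Δv ≈ 15.29 km/s

r = 69910 + 23050 = 92960 km = 9.2960×10⁷ m.
Circular speed v_c = √(μ/r) = 36920 m/s.
Escape speed v_esc = √(2μ/r) = √2 × v_c = 52210 m/s.
Δv = v_esc − v_c = 15290 m/s = 15.29 km/s.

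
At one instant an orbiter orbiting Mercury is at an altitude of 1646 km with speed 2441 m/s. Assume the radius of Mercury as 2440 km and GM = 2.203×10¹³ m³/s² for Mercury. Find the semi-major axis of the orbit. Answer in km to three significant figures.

a ≈ 4570 km

r = 2440 + 1646 = 4086.0 km = 4.086×10⁶ m.
Specific orbital energy ε = v²/2 − μ/r = (2441)²/2 − 2.203×10¹³/4.086×10⁶ = -2.412×10⁶ J/kg.
Since ε = −μ/(2a), a = −μ/(2ε) = 4.566×10⁶ m = 4566.1 km.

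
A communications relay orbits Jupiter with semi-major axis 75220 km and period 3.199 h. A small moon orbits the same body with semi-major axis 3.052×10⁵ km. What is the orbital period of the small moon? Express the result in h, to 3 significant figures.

Kepler's third law: T² ∝ a³, so T₂ = T₁ (a₂/a₁)^(3/2).
a₂/a₁ = 4.057, (a₂/a₁)^(3/2) = 8.173.
T₂ = 3.199 × 8.173 = 26.15 h.

T₂ ≈ 26.1 h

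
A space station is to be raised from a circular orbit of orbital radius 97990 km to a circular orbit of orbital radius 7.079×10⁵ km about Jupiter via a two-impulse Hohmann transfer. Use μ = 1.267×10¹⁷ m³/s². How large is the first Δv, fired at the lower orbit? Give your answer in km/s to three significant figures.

Δv ≈ 11.7 km/s

r₁ = 97990 km = 9.799×10⁷ m.
r₂ = 7.079×10⁵ km = 7.079×10⁸ m.
Transfer ellipse a_t = (r₁ + r₂)/2 = 4.029×10⁸ m.
At r₁: circular v_c1 = √(μ/r₁) = 35960 m/s; transfer-perijove v_p = √[μ(2/r₁ − 1/a_t)] = 47660 m/s.
Δv₁ = v_p − v_c1 = 11700 m/s.
= 11.70 km/s.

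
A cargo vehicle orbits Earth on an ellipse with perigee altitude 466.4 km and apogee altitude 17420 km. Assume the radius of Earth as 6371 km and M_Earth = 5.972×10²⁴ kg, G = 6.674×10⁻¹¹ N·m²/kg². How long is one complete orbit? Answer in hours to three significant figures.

μ = GM = 6.674×10⁻¹¹ × 5.972×10²⁴ = 3.986×10¹⁴ m³/s².
r_p = 6371 + 466.4 = 6837.4 km = 6.8374×10⁶ m.
r_a = 6371 + 17420 = 23791 km = 2.3791×10⁷ m.
Semi-major axis a = (r_p + r_a)/2 = (6837.4 + 23791)/2 = 15314 km = 1.531×10⁷ m.
By Kepler's third law T = 2π√(a³/μ) = 2π × 3.002×10³ = 1.886×10⁴ s.
= 5.239 hours.

T ≈ 5.24 hours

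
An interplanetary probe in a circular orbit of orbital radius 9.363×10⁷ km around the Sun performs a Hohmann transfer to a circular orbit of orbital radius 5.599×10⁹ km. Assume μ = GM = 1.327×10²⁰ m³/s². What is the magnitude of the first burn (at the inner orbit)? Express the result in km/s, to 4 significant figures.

r₁ = 9.363×10⁷ km = 9.363×10¹⁰ m.
r₂ = 5.599×10⁹ km = 5.599×10¹² m.
Transfer ellipse a_t = (r₁ + r₂)/2 = 2.846×10¹² m.
At r₁: circular v_c1 = √(μ/r₁) = 37650 m/s; transfer-perihelion v_p = √[μ(2/r₁ − 1/a_t)] = 52800 m/s.
Δv₁ = v_p − v_c1 = 15150 m/s.
= 15.15 km/s.

Δv ≈ 15.15 km/s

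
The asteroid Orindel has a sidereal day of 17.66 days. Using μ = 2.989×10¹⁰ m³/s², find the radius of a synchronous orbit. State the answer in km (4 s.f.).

r_sync ≈ 12080 km

T = 17.66 days = 1.526×10⁶ s.
A synchronous orbit has period T, so by Kepler's third law a = (μT²/4π²)^(1/3).
μT²/4π² = 2.989×10¹⁰ × (1.526×10⁶)² / 39.48 = 1.763×10²¹ m³.
a = 1.208×10⁷ m = 12080 km.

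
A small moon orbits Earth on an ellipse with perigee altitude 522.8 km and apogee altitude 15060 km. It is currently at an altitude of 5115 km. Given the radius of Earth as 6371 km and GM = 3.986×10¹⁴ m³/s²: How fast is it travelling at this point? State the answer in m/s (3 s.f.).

v ≈ 6420 m/s

r_p = 6371 + 522.8 = 6893.8 km = 6.8938×10⁶ m.
r_a = 6371 + 15060 = 21431 km = 2.1431×10⁷ m.
r = 6371 + 5115 = 11486 km = 1.149×10⁷ m.
Semi-major axis a = (r_p + r_a)/2 = 14162 km = 1.416×10⁷ m.
Vis-viva: v² = μ(2/r − 1/a) = 3.986×10¹⁴ × (1.741×10⁻⁷ − 7.061×10⁻⁸) = 4.126×10⁷ m²/s².
v = 6423 m/s.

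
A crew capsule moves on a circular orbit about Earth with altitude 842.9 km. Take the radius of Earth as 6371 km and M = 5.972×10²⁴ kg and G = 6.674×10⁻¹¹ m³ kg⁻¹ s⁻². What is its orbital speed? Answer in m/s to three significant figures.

μ = GM = 6.674×10⁻¹¹ × 5.972×10²⁴ = 3.986×10¹⁴ m³/s².
r = 6371 + 842.9 = 7213.9 km = 7.2139×10⁶ m.
For a circular orbit v = √(μ/r) = √(3.986×10¹⁴ / 7.214×10⁶) = √(5.525×10⁷) = 7433 m/s.

v ≈ 7430 m/s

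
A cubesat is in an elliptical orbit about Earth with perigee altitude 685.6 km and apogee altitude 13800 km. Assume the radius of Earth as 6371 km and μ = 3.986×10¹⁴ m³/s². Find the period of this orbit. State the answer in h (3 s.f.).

r_p = 6371 + 685.6 = 7056.6 km = 7.0566×10⁶ m.
r_a = 6371 + 13800 = 20171 km = 2.0171×10⁷ m.
Semi-major axis a = (r_p + r_a)/2 = (7056.6 + 20171)/2 = 13614 km = 1.361×10⁷ m.
By Kepler's third law T = 2π√(a³/μ) = 2π × 2.516×10³ = 1.581×10⁴ s.
= 4.391 h.

T ≈ 4.39 h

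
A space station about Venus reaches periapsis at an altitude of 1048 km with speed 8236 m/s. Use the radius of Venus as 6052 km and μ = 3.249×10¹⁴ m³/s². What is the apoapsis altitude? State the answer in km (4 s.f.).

r_p = 6052 + 1048 = 7100.0 km = 7.100×10⁶ m.
Specific energy ε = v²/2 − μ/r = -1.184×10⁷ J/kg, so a = −μ/(2ε) = 1.371×10⁷ m.
The apsides satisfy r_p + r_a = 2a, so the apoapsis radius is 2a − r_p = 2.033×10⁷ m = 20330 km.
Apoapsis altitude = 20330 − 6052 = 14278 km.

apoapsis altitude ≈ 14280 km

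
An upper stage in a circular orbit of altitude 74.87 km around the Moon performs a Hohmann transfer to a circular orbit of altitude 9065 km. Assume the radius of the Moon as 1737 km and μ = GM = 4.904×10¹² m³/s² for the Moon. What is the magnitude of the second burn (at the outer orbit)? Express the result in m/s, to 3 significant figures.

r₁ = 1737 + 74.87 = 1811.9 km = 1.8119×10⁶ m.
r₂ = 1737 + 9065 = 10802 km = 1.0802×10⁷ m.
Transfer ellipse a_t = (r₁ + r₂)/2 = 6.307×10⁶ m.
At r₁: circular v_c1 = √(μ/r₁) = 1645 m/s; transfer-perilune v_p = √[μ(2/r₁ − 1/a_t)] = 2153 m/s.
At r₂: circular v_c2 = √(μ/r₂) = 673.8 m/s; transfer-apolune v_a = √[μ(2/r₂ − 1/a_t)] = 361.1 m/s.
Δv₂ = v_c2 − v_a = 312.6 m/s.

Δv ≈ 313 m/s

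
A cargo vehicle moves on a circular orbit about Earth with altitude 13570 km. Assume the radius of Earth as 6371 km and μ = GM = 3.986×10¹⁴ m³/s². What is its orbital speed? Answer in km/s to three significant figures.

r = 6371 + 13570 = 19941 km = 1.9941×10⁷ m.
For a circular orbit v = √(μ/r) = √(3.986×10¹⁴ / 1.994×10⁷) = √(1.999×10⁷) = 4471 m/s.
That is 4.471 km/s.

v ≈ 4.47 km/s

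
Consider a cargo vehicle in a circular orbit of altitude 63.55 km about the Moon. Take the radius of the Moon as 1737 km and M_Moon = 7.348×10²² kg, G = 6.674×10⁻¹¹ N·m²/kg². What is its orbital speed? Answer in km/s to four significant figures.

v ≈ 1.650 km/s

μ = GM = 6.674×10⁻¹¹ × 7.348×10²² = 4.904×10¹² m³/s².
r = 1737 + 63.55 = 1800.5 km = 1.8006×10⁶ m.
For a circular orbit v = √(μ/r) = √(4.904×10¹² / 1.801×10⁶) = √(2.724×10⁶) = 1650 m/s.
That is 1.650 km/s.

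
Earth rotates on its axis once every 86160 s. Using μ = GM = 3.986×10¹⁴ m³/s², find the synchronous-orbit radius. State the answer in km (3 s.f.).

A synchronous orbit has period T, so by Kepler's third law a = (μT²/4π²)^(1/3).
μT²/4π² = 3.986×10¹⁴ × (8.616×10⁴)² / 39.48 = 7.495×10²² m³.
a = 4.216×10⁷ m = 42163 km.

r_sync ≈ 42200 km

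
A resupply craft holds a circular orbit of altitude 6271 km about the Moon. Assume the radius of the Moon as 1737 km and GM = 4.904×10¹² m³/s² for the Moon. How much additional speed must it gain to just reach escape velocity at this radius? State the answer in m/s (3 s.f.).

r = 1737 + 6271 = 8008.0 km = 8.0080×10⁶ m.
Circular speed v_c = √(μ/r) = 782.6 m/s.
Escape speed v_esc = √(2μ/r) = √2 × v_c = 1107 m/s.
Δv = v_esc − v_c = 324.1 m/s.

Δv ≈ 324 m/s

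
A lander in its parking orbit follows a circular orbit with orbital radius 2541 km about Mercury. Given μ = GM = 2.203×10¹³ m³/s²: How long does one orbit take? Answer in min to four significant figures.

r = 2541 km = 2.541×10⁶ m.
Kepler's third law: T = 2π√(r³/μ) = 2π√((2.541×10⁶)³ / 2.203×10¹³).
r³/μ = 7.447×10⁵ s², so T = 2π × 8.630×10² = 5.422×10³ s.
Converting: 5.422×10³ s ÷ 60.00 = 90.37 min.

T ≈ 90.37 min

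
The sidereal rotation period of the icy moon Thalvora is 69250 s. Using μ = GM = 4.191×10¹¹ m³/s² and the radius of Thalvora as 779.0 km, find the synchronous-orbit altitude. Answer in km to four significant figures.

h_sync ≈ 2927 km

A synchronous orbit has period T, so by Kepler's third law a = (μT²/4π²)^(1/3).
μT²/4π² = 4.191×10¹¹ × (6.925×10⁴)² / 39.48 = 5.091×10¹⁹ m³.
a = 3.706×10⁶ m = 3706.2 km.
Altitude h = a − R = 3706.2 − 779.0 = 2927.2 km.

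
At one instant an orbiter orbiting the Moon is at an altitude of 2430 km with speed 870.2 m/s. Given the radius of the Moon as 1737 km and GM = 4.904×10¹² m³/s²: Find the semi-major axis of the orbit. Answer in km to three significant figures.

r = 1737 + 2430 = 4167.0 km = 4.167×10⁶ m.
Specific orbital energy ε = v²/2 − μ/r = (870.2)²/2 − 4.904×10¹²/4.167×10⁶ = -7.982×10⁵ J/kg.
Since ε = −μ/(2a), a = −μ/(2ε) = 3.072×10⁶ m = 3071.8 km.

a ≈ 3070 km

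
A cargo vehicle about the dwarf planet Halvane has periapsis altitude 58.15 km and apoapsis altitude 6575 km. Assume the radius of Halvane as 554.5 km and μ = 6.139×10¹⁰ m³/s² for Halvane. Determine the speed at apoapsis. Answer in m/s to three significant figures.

v ≈ 36.9 m/s

r_p = 554.5 + 58.15 = 612.65 km = 6.1265×10⁵ m.
r_a = 554.5 + 6575 = 7129.5 km = 7.1295×10⁶ m.
Semi-major axis a = (r_p + r_a)/2 = 3871.1 km = 3.871×10⁶ m.
Vis-viva: v² = μ(2/r − 1/a) = 6.139×10¹⁰ × (2.805×10⁻⁷ − 2.583×10⁻⁷) = 1.363×10³ m²/s².
v = 36.92 m/s.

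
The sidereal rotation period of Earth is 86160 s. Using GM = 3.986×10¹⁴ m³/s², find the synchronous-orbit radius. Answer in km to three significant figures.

r_sync ≈ 42200 km

A synchronous orbit has period T, so by Kepler's third law a = (μT²/4π²)^(1/3).
μT²/4π² = 3.986×10¹⁴ × (8.616×10⁴)² / 39.48 = 7.495×10²² m³.
a = 4.216×10⁷ m = 42163 km.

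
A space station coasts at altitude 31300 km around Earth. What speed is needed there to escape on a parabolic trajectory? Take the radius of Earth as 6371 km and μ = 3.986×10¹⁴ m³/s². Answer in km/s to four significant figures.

v_esc ≈ 4.600 km/s

r = 6371 + 31300 = 37671 km = 3.7671×10⁷ m.
Escape speed v_esc = √(2μ/r) = √(2 × 3.986×10¹⁴ / 3.767×10⁷) = √(2.116×10⁷) = 4600 m/s.
= 4.600 km/s.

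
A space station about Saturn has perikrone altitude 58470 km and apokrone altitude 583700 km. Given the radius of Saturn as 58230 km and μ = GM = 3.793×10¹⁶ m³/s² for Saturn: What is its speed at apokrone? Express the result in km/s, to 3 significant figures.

r_p = 58230 + 58470 = 116700 km = 1.1670×10⁸ m.
r_a = 58230 + 583700 = 641930 km = 6.4193×10⁸ m.
Semi-major axis a = (r_p + r_a)/2 = 3.7932×10⁵ km = 3.793×10⁸ m.
Vis-viva: v² = μ(2/r − 1/a) = 3.793×10¹⁶ × (3.116×10⁻⁹ − 2.636×10⁻⁹) = 1.818×10⁷ m²/s².
v = 4264 m/s = 4.264 km/s.

v ≈ 4.26 km/s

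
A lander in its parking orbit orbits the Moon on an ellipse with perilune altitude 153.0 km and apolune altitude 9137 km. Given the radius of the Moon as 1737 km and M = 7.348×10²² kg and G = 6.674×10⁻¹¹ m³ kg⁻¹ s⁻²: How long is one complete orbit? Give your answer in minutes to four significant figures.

T ≈ 762.4 minutes

μ = GM = 6.674×10⁻¹¹ × 7.348×10²² = 4.904×10¹² m³/s².
r_p = 1737 + 153.0 = 1890.0 km = 1.8900×10⁶ m.
r_a = 1737 + 9137 = 10874 km = 1.0874×10⁷ m.
Semi-major axis a = (r_p + r_a)/2 = (1890.0 + 10874)/2 = 6382.0 km = 6.382×10⁶ m.
By Kepler's third law T = 2π√(a³/μ) = 2π × 7.280×10³ = 4.574×10⁴ s.
= 762.4 minutes.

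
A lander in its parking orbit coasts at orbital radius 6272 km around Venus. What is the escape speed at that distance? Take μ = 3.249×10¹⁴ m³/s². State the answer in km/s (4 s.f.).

v_esc ≈ 10.18 km/s

r = 6272 km = 6.272×10⁶ m.
Escape speed v_esc = √(2μ/r) = √(2 × 3.249×10¹⁴ / 6.272×10⁶) = √(1.036×10⁸) = 10180 m/s.
= 10.18 km/s.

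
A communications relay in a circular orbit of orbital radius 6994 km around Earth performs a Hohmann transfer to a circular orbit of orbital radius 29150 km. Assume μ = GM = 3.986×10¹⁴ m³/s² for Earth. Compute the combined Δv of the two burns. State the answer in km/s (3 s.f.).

Δv_total ≈ 3.44 km/s

r₁ = 6994 km = 6.994×10⁶ m.
r₂ = 29150 km = 2.915×10⁷ m.
Transfer ellipse a_t = (r₁ + r₂)/2 = 1.807×10⁷ m.
At r₁: circular v_c1 = √(μ/r₁) = 7549 m/s; transfer-perigee v_p = √[μ(2/r₁ − 1/a_t)] = 9588 m/s.
Δv₁ = v_p − v_c1 = 2039 m/s.
At r₂: circular v_c2 = √(μ/r₂) = 3698 m/s; transfer-apogee v_a = √[μ(2/r₂ − 1/a_t)] = 2300 m/s.
Δv₂ = v_c2 − v_a = 1397 m/s.
Total Δv = Δv₁ + Δv₂ = 3436 m/s = 3.436 km/s.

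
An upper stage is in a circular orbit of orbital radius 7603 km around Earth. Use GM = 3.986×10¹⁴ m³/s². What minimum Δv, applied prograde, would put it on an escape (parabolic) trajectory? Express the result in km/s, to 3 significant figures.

r = 7603 km = 7.603×10⁶ m.
Circular speed v_c = √(μ/r) = 7241 m/s.
Escape speed v_esc = √(2μ/r) = √2 × v_c = 10240 m/s.
Δv = v_esc − v_c = 2999 m/s = 2.999 km/s.

Δv ≈ 3.00 km/s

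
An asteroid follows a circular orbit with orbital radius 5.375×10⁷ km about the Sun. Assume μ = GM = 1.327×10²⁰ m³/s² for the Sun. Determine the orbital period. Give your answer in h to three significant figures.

r = 5.375×10⁷ km = 5.375×10¹⁰ m.
Kepler's third law: T = 2π√(r³/μ) = 2π√((5.375×10¹⁰)³ / 1.327×10²⁰).
r³/μ = 1.170×10¹² s², so T = 2π × 1.082×10⁶ = 6.797×10⁶ s.
Converting: 6.797×10⁶ s ÷ 3600 = 1888 h.

T ≈ 1890 h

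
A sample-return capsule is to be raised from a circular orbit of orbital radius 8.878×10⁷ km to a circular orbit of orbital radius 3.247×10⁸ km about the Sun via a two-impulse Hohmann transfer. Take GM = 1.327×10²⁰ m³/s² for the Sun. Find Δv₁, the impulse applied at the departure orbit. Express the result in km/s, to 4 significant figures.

r₁ = 8.878×10⁷ km = 8.878×10¹⁰ m.
r₂ = 3.247×10⁸ km = 3.247×10¹¹ m.
Transfer ellipse a_t = (r₁ + r₂)/2 = 2.067×10¹¹ m.
At r₁: circular v_c1 = √(μ/r₁) = 38660 m/s; transfer-perihelion v_p = √[μ(2/r₁ − 1/a_t)] = 48450 m/s.
Δv₁ = v_p − v_c1 = 9790 m/s.
= 9.790 km/s.

Δv ≈ 9.790 km/s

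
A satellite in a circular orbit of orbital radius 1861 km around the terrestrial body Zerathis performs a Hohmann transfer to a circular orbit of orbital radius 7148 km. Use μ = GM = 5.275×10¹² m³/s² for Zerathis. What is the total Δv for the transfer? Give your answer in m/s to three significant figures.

Δv_total ≈ 744 m/s

r₁ = 1861 km = 1.861×10⁶ m.
r₂ = 7148 km = 7.148×10⁶ m.
Transfer ellipse a_t = (r₁ + r₂)/2 = 4.504×10⁶ m.
At r₁: circular v_c1 = √(μ/r₁) = 1684 m/s; transfer-periapsis v_p = √[μ(2/r₁ − 1/a_t)] = 2121 m/s.
Δv₁ = v_p − v_c1 = 437.2 m/s.
At r₂: circular v_c2 = √(μ/r₂) = 859.1 m/s; transfer-apoapsis v_a = √[μ(2/r₂ − 1/a_t)] = 552.2 m/s.
Δv₂ = v_c2 − v_a = 306.9 m/s.
Total Δv = Δv₁ + Δv₂ = 744.1 m/s.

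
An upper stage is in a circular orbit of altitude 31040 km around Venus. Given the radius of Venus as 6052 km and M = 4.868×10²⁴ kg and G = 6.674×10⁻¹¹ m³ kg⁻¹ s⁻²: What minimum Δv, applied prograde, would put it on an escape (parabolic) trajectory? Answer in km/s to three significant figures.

μ = GM = 6.674×10⁻¹¹ × 4.868×10²⁴ = 3.249×10¹⁴ m³/s².
r = 6052 + 31040 = 37092 km = 3.7092×10⁷ m.
Circular speed v_c = √(μ/r) = 2960 m/s.
Escape speed v_esc = √(2μ/r) = √2 × v_c = 4185 m/s.
Δv = v_esc − v_c = 1226 m/s = 1.226 km/s.

Δv ≈ 1.23 km/s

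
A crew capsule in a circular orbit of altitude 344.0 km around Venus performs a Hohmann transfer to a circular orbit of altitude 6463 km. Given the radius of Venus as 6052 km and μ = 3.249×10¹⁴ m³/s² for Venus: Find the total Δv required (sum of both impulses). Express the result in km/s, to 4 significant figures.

Δv_total ≈ 1.977 km/s

r₁ = 6052 + 344.0 = 6396.0 km = 6.3960×10⁶ m.
r₂ = 6052 + 6463 = 12515 km = 1.2515×10⁷ m.
Transfer ellipse a_t = (r₁ + r₂)/2 = 9.456×10⁶ m.
At r₁: circular v_c1 = √(μ/r₁) = 7127 m/s; transfer-periapsis v_p = √[μ(2/r₁ − 1/a_t)] = 8200 m/s.
Δv₁ = v_p − v_c1 = 1072 m/s.
At r₂: circular v_c2 = √(μ/r₂) = 5095 m/s; transfer-apoapsis v_a = √[μ(2/r₂ − 1/a_t)] = 4191 m/s.
Δv₂ = v_c2 − v_a = 904.6 m/s.
Total Δv = Δv₁ + Δv₂ = 1977 m/s = 1.977 km/s.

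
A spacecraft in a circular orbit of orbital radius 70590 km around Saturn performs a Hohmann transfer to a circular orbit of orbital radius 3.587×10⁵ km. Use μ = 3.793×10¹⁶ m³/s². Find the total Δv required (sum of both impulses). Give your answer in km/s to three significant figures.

Δv_total ≈ 11.2 km/s

r₁ = 70590 km = 7.059×10⁷ m.
r₂ = 3.587×10⁵ km = 3.587×10⁸ m.
Transfer ellipse a_t = (r₁ + r₂)/2 = 2.146×10⁸ m.
At r₁: circular v_c1 = √(μ/r₁) = 23180 m/s; transfer-perikrone v_p = √[μ(2/r₁ − 1/a_t)] = 29970 m/s.
Δv₁ = v_p − v_c1 = 6785 m/s.
At r₂: circular v_c2 = √(μ/r₂) = 10280 m/s; transfer-apokrone v_a = √[μ(2/r₂ − 1/a_t)] = 5897 m/s.
Δv₂ = v_c2 − v_a = 4386 m/s.
Total Δv = Δv₁ + Δv₂ = 11170 m/s = 11.17 km/s.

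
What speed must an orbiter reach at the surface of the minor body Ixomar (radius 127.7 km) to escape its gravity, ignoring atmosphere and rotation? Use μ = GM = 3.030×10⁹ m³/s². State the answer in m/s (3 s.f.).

v_esc ≈ 218 m/s

r = R = 1.277×10⁵ m.
Escape speed v_esc = √(2μ/r) = √(2 × 3.030×10⁹ / 1.277×10⁵) = √(4.745×10⁴) = 217.8 m/s.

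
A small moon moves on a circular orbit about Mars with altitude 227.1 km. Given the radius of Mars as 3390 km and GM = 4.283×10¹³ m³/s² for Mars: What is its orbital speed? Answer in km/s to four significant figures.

v ≈ 3.441 km/s

r = 3390 + 227.1 = 3617.1 km = 3.6171×10⁶ m.
For a circular orbit v = √(μ/r) = √(4.283×10¹³ / 3.617×10⁶) = √(1.184×10⁷) = 3441 m/s.
That is 3.441 km/s.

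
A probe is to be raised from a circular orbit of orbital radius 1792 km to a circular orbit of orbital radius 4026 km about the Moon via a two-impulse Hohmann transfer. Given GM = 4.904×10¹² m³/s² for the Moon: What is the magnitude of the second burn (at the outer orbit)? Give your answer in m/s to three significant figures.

Δv ≈ 237 m/s

r₁ = 1792 km = 1.792×10⁶ m.
r₂ = 4026 km = 4.026×10⁶ m.
Transfer ellipse a_t = (r₁ + r₂)/2 = 2.909×10⁶ m.
At r₁: circular v_c1 = √(μ/r₁) = 1654 m/s; transfer-perilune v_p = √[μ(2/r₁ − 1/a_t)] = 1946 m/s.
At r₂: circular v_c2 = √(μ/r₂) = 1104 m/s; transfer-apolune v_a = √[μ(2/r₂ − 1/a_t)] = 866.2 m/s.
Δv₂ = v_c2 − v_a = 237.4 m/s.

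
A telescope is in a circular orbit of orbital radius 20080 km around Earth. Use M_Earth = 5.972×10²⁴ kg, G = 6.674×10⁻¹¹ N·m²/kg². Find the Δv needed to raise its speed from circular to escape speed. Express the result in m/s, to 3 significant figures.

Δv ≈ 1850 m/s

μ = GM = 6.674×10⁻¹¹ × 5.972×10²⁴ = 3.986×10¹⁴ m³/s².
r = 20080 km = 2.008×10⁷ m.
Circular speed v_c = √(μ/r) = 4455 m/s.
Escape speed v_esc = √(2μ/r) = √2 × v_c = 6301 m/s.
Δv = v_esc − v_c = 1845 m/s.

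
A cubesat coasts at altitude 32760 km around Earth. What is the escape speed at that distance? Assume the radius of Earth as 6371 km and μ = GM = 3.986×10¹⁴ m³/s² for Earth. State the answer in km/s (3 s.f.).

v_esc ≈ 4.51 km/s

r = 6371 + 32760 = 39131 km = 3.9131×10⁷ m.
Escape speed v_esc = √(2μ/r) = √(2 × 3.986×10¹⁴ / 3.913×10⁷) = √(2.037×10⁷) = 4514 m/s.
= 4.514 km/s.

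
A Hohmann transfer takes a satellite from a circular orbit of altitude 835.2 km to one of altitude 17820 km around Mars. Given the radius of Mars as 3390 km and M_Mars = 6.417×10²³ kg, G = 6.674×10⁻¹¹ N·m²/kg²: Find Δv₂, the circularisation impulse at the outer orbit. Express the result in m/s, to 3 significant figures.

Δv ≈ 602 m/s

μ = GM = 6.674×10⁻¹¹ × 6.417×10²³ = 4.283×10¹³ m³/s².
r₁ = 3390 + 835.2 = 4225.2 km = 4.2252×10⁶ m.
r₂ = 3390 + 17820 = 21210 km = 2.1210×10⁷ m.
Transfer ellipse a_t = (r₁ + r₂)/2 = 1.272×10⁷ m.
At r₁: circular v_c1 = √(μ/r₁) = 3184 m/s; transfer-periapsis v_p = √[μ(2/r₁ − 1/a_t)] = 4112 m/s.
At r₂: circular v_c2 = √(μ/r₂) = 1421 m/s; transfer-apoapsis v_a = √[μ(2/r₂ − 1/a_t)] = 819.0 m/s.
Δv₂ = v_c2 − v_a = 601.9 m/s.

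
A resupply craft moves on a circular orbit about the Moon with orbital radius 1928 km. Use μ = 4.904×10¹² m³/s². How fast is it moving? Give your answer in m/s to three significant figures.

v ≈ 1590 m/s

r = 1928 km = 1.928×10⁶ m.
For a circular orbit v = √(μ/r) = √(4.904×10¹² / 1.928×10⁶) = √(2.544×10⁶) = 1595 m/s.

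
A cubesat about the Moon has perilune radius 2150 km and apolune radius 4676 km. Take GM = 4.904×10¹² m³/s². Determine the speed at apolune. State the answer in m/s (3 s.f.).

Semi-major axis a = (r_p + r_a)/2 = 3413.0 km = 3.413×10⁶ m.
Vis-viva: v² = μ(2/r − 1/a) = 4.904×10¹² × (4.277×10⁻⁷ − 2.930×10⁻⁷) = 6.607×10⁵ m²/s².
v = 812.8 m/s.

v ≈ 813 m/s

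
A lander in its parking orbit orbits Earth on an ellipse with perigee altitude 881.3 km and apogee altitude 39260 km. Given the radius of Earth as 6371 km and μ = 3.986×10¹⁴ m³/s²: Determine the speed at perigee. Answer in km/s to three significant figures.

r_p = 6371 + 881.3 = 7252.3 km = 7.2523×10⁶ m.
r_a = 6371 + 39260 = 45631 km = 4.5631×10⁷ m.
Semi-major axis a = (r_p + r_a)/2 = 26442 km = 2.644×10⁷ m.
Vis-viva: v² = μ(2/r − 1/a) = 3.986×10¹⁴ × (2.758×10⁻⁷ − 3.782×10⁻⁸) = 9.485×10⁷ m²/s².
v = 9739 m/s = 9.739 km/s.

v ≈ 9.74 km/s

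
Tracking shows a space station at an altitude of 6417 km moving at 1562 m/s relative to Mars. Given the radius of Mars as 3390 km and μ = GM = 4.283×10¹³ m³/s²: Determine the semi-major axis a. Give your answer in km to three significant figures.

r = 3390 + 6417 = 9807.0 km = 9.807×10⁶ m.
Specific orbital energy ε = v²/2 − μ/r = (1562)²/2 − 4.283×10¹³/9.807×10⁶ = -3.147×10⁶ J/kg.
Since ε = −μ/(2a), a = −μ/(2ε) = 6.804×10⁶ m = 6804.1 km.

a ≈ 6800 km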